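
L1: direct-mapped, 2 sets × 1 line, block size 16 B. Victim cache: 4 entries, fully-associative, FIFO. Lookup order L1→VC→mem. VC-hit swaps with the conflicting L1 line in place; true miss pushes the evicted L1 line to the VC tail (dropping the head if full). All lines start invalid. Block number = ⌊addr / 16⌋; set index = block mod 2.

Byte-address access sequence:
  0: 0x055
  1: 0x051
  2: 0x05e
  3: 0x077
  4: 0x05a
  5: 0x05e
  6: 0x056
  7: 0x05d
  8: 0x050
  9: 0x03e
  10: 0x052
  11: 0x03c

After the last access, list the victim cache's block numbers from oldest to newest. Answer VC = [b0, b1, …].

0: 0x55 (blk 5, set 1) → MISS  vc=[]
1: 0x51 (blk 5, set 1) → L1-HIT  vc=[]
2: 0x5e (blk 5, set 1) → L1-HIT  vc=[]
3: 0x77 (blk 7, set 1) → MISS  vc=[5]
4: 0x5a (blk 5, set 1) → VC-HIT  vc=[7]
5: 0x5e (blk 5, set 1) → L1-HIT  vc=[7]
6: 0x56 (blk 5, set 1) → L1-HIT  vc=[7]
7: 0x5d (blk 5, set 1) → L1-HIT  vc=[7]
8: 0x50 (blk 5, set 1) → L1-HIT  vc=[7]
9: 0x3e (blk 3, set 1) → MISS  vc=[7, 5]
10: 0x52 (blk 5, set 1) → VC-HIT  vc=[7, 3]
11: 0x3c (blk 3, set 1) → VC-HIT  vc=[7, 5]

VC = [7, 5]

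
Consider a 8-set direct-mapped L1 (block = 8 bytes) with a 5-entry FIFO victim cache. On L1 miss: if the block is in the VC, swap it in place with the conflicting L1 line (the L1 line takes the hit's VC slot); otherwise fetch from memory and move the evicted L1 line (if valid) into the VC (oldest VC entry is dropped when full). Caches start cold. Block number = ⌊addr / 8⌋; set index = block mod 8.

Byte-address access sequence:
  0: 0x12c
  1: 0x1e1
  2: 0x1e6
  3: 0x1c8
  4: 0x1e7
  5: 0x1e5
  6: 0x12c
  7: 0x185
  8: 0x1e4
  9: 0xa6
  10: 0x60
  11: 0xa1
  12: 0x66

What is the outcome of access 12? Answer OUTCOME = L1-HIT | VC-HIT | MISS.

OUTCOME = VC-HIT

#0 0x12c→b37/s5 MISS; vc=[]
#1 0x1e1→b60/s4 MISS; vc=[]
#2 0x1e6→b60/s4 L1-HIT; vc=[]
#3 0x1c8→b57/s1 MISS; vc=[]
#4 0x1e7→b60/s4 L1-HIT; vc=[]
#5 0x1e5→b60/s4 L1-HIT; vc=[]
#6 0x12c→b37/s5 L1-HIT; vc=[]
#7 0x185→b48/s0 MISS; vc=[]
#8 0x1e4→b60/s4 L1-HIT; vc=[]
#9 0xa6→b20/s4 MISS; vc=[60]
#10 0x60→b12/s4 MISS; vc=[60,20]
#11 0xa1→b20/s4 VC-HIT; vc=[60,12]
#12 0x66→b12/s4 VC-HIT; vc=[60,20]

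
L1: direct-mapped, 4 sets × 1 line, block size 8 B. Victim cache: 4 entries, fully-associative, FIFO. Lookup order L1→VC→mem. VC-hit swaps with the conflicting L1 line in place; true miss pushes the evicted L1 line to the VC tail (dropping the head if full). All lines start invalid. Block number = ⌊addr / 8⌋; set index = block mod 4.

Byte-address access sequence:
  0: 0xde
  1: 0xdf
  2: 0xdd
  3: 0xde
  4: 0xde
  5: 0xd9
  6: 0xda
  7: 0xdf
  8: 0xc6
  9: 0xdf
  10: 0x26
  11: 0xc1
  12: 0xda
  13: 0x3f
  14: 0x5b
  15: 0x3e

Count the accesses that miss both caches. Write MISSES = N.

MISSES = 5

#0 0xde→b27/s3 MISS; vc=[]
#1 0xdf→b27/s3 L1-HIT; vc=[]
#2 0xdd→b27/s3 L1-HIT; vc=[]
#3 0xde→b27/s3 L1-HIT; vc=[]
#4 0xde→b27/s3 L1-HIT; vc=[]
#5 0xd9→b27/s3 L1-HIT; vc=[]
#6 0xda→b27/s3 L1-HIT; vc=[]
#7 0xdf→b27/s3 L1-HIT; vc=[]
#8 0xc6→b24/s0 MISS; vc=[]
#9 0xdf→b27/s3 L1-HIT; vc=[]
#10 0x26→b4/s0 MISS; vc=[24]
#11 0xc1→b24/s0 VC-HIT; vc=[4]
#12 0xda→b27/s3 L1-HIT; vc=[4]
#13 0x3f→b7/s3 MISS; vc=[4,27]
#14 0x5b→b11/s3 MISS; vc=[4,27,7]
#15 0x3e→b7/s3 VC-HIT; vc=[4,27,11]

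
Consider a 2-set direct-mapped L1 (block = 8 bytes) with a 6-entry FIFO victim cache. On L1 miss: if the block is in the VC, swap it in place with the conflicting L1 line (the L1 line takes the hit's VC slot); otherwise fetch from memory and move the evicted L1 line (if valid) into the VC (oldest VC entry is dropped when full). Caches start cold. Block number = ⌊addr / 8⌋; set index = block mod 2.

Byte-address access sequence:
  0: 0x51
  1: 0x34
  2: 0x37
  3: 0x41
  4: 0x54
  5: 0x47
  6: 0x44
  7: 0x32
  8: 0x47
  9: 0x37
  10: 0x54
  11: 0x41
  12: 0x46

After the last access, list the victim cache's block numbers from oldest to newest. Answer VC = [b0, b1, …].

VC = [6, 10]

  [0] addr=0x51 blk=10 s=0: MISS | VC []
  [1] addr=0x34 blk=6 s=0: MISS | VC [10]
  [2] addr=0x37 blk=6 s=0: L1-HIT | VC [10]
  [3] addr=0x41 blk=8 s=0: MISS | VC [10, 6]
  [4] addr=0x54 blk=10 s=0: VC-HIT | VC [8, 6]
  [5] addr=0x47 blk=8 s=0: VC-HIT | VC [10, 6]
  [6] addr=0x44 blk=8 s=0: L1-HIT | VC [10, 6]
  [7] addr=0x32 blk=6 s=0: VC-HIT | VC [10, 8]
  [8] addr=0x47 blk=8 s=0: VC-HIT | VC [10, 6]
  [9] addr=0x37 blk=6 s=0: VC-HIT | VC [10, 8]
  [10] addr=0x54 blk=10 s=0: VC-HIT | VC [6, 8]
  [11] addr=0x41 blk=8 s=0: VC-HIT | VC [6, 10]
  [12] addr=0x46 blk=8 s=0: L1-HIT | VC [6, 10]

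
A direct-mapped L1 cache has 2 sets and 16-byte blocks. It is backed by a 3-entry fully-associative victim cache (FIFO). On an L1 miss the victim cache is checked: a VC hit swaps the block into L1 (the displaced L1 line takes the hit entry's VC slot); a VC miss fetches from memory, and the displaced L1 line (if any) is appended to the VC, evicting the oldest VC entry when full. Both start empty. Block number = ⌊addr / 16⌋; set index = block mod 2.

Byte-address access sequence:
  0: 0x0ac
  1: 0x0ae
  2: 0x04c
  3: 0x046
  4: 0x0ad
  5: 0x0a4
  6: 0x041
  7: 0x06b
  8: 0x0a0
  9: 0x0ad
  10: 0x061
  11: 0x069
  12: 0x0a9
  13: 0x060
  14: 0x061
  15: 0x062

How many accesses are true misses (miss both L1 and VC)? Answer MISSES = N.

MISSES = 3

  [0] addr=0xac blk=10 s=0: MISS | VC []
  [1] addr=0xae blk=10 s=0: L1-HIT | VC []
  [2] addr=0x4c blk=4 s=0: MISS | VC [10]
  [3] addr=0x46 blk=4 s=0: L1-HIT | VC [10]
  [4] addr=0xad blk=10 s=0: VC-HIT | VC [4]
  [5] addr=0xa4 blk=10 s=0: L1-HIT | VC [4]
  [6] addr=0x41 blk=4 s=0: VC-HIT | VC [10]
  [7] addr=0x6b blk=6 s=0: MISS | VC [10, 4]
  [8] addr=0xa0 blk=10 s=0: VC-HIT | VC [6, 4]
  [9] addr=0xad blk=10 s=0: L1-HIT | VC [6, 4]
  [10] addr=0x61 blk=6 s=0: VC-HIT | VC [10, 4]
  [11] addr=0x69 blk=6 s=0: L1-HIT | VC [10, 4]
  [12] addr=0xa9 blk=10 s=0: VC-HIT | VC [6, 4]
  [13] addr=0x60 blk=6 s=0: VC-HIT | VC [10, 4]
  [14] addr=0x61 blk=6 s=0: L1-HIT | VC [10, 4]
  [15] addr=0x62 blk=6 s=0: L1-HIT | VC [10, 4]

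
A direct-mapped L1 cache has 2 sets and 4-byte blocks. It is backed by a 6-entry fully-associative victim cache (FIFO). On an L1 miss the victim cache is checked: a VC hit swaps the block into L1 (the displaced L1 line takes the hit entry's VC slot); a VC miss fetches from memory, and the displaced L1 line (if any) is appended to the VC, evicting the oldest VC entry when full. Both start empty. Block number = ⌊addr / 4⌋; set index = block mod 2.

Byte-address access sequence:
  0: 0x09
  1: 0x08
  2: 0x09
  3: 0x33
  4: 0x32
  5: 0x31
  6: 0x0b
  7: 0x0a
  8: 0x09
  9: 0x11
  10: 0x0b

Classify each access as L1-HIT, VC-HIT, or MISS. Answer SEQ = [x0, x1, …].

0: 0x9 (blk 2, set 0) → MISS  vc=[]
1: 0x8 (blk 2, set 0) → L1-HIT  vc=[]
2: 0x9 (blk 2, set 0) → L1-HIT  vc=[]
3: 0x33 (blk 12, set 0) → MISS  vc=[2]
4: 0x32 (blk 12, set 0) → L1-HIT  vc=[2]
5: 0x31 (blk 12, set 0) → L1-HIT  vc=[2]
6: 0xb (blk 2, set 0) → VC-HIT  vc=[12]
7: 0xa (blk 2, set 0) → L1-HIT  vc=[12]
8: 0x9 (blk 2, set 0) → L1-HIT  vc=[12]
9: 0x11 (blk 4, set 0) → MISS  vc=[12, 2]
10: 0xb (blk 2, set 0) → VC-HIT  vc=[12, 4]

SEQ = [MISS, L1-HIT, L1-HIT, MISS, L1-HIT, L1-HIT, VC-HIT, L1-HIT, L1-HIT, MISS, VC-HIT]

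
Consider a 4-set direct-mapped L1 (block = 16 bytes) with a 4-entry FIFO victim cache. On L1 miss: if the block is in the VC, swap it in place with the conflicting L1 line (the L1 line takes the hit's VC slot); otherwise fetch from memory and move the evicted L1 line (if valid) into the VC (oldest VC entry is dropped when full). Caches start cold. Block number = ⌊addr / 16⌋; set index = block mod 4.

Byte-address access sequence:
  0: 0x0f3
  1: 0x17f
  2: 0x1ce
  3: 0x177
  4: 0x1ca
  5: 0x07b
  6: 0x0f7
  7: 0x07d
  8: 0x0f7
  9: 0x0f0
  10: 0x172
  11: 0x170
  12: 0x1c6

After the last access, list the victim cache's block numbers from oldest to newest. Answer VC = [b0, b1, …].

VC = [7, 15]

#0 0xf3→b15/s3 MISS; vc=[]
#1 0x17f→b23/s3 MISS; vc=[15]
#2 0x1ce→b28/s0 MISS; vc=[15]
#3 0x177→b23/s3 L1-HIT; vc=[15]
#4 0x1ca→b28/s0 L1-HIT; vc=[15]
#5 0x7b→b7/s3 MISS; vc=[15,23]
#6 0xf7→b15/s3 VC-HIT; vc=[7,23]
#7 0x7d→b7/s3 VC-HIT; vc=[15,23]
#8 0xf7→b15/s3 VC-HIT; vc=[7,23]
#9 0xf0→b15/s3 L1-HIT; vc=[7,23]
#10 0x172→b23/s3 VC-HIT; vc=[7,15]
#11 0x170→b23/s3 L1-HIT; vc=[7,15]
#12 0x1c6→b28/s0 L1-HIT; vc=[7,15]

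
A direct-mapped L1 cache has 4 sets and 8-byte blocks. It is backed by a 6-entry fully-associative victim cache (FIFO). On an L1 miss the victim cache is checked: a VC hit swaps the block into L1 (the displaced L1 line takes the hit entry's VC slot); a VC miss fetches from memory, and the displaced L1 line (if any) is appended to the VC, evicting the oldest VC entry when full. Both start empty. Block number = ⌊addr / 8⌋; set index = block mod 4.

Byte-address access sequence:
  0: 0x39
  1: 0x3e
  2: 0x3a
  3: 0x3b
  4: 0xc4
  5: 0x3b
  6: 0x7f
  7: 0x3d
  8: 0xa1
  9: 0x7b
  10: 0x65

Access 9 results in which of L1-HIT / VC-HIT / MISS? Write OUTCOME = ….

#0 0x39→b7/s3 MISS; vc=[]
#1 0x3e→b7/s3 L1-HIT; vc=[]
#2 0x3a→b7/s3 L1-HIT; vc=[]
#3 0x3b→b7/s3 L1-HIT; vc=[]
#4 0xc4→b24/s0 MISS; vc=[]
#5 0x3b→b7/s3 L1-HIT; vc=[]
#6 0x7f→b15/s3 MISS; vc=[7]
#7 0x3d→b7/s3 VC-HIT; vc=[15]
#8 0xa1→b20/s0 MISS; vc=[15,24]
#9 0x7b→b15/s3 VC-HIT; vc=[7,24]
#10 0x65→b12/s0 MISS; vc=[7,24,20]

OUTCOME = VC-HIT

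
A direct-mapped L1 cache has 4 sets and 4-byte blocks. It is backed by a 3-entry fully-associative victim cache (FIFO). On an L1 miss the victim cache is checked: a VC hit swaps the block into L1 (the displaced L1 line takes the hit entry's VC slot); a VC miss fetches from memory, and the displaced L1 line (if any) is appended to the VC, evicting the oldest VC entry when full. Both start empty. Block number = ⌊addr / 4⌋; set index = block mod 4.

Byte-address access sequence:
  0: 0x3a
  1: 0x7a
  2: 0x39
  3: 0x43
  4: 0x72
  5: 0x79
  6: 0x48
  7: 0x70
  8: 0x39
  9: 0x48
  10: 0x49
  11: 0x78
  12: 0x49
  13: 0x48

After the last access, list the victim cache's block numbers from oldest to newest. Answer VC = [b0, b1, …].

  [0] addr=0x3a blk=14 s=2: MISS | VC []
  [1] addr=0x7a blk=30 s=2: MISS | VC [14]
  [2] addr=0x39 blk=14 s=2: VC-HIT | VC [30]
  [3] addr=0x43 blk=16 s=0: MISS | VC [30]
  [4] addr=0x72 blk=28 s=0: MISS | VC [30, 16]
  [5] addr=0x79 blk=30 s=2: VC-HIT | VC [14, 16]
  [6] addr=0x48 blk=18 s=2: MISS | VC [14, 16, 30]
  [7] addr=0x70 blk=28 s=0: L1-HIT | VC [14, 16, 30]
  [8] addr=0x39 blk=14 s=2: VC-HIT | VC [18, 16, 30]
  [9] addr=0x48 blk=18 s=2: VC-HIT | VC [14, 16, 30]
  [10] addr=0x49 blk=18 s=2: L1-HIT | VC [14, 16, 30]
  [11] addr=0x78 blk=30 s=2: VC-HIT | VC [14, 16, 18]
  [12] addr=0x49 blk=18 s=2: VC-HIT | VC [14, 16, 30]
  [13] addr=0x48 blk=18 s=2: L1-HIT | VC [14, 16, 30]

VC = [14, 16, 30]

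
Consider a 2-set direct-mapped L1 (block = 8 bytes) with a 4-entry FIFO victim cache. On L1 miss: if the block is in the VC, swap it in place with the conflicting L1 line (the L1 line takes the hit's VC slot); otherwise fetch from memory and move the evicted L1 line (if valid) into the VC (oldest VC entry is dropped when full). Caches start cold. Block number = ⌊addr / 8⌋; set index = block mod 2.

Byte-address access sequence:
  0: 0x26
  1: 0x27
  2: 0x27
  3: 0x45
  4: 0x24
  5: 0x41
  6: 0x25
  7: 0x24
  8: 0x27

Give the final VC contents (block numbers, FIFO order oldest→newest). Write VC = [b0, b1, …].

0: 0x26 (blk 4, set 0) → MISS  vc=[]
1: 0x27 (blk 4, set 0) → L1-HIT  vc=[]
2: 0x27 (blk 4, set 0) → L1-HIT  vc=[]
3: 0x45 (blk 8, set 0) → MISS  vc=[4]
4: 0x24 (blk 4, set 0) → VC-HIT  vc=[8]
5: 0x41 (blk 8, set 0) → VC-HIT  vc=[4]
6: 0x25 (blk 4, set 0) → VC-HIT  vc=[8]
7: 0x24 (blk 4, set 0) → L1-HIT  vc=[8]
8: 0x27 (blk 4, set 0) → L1-HIT  vc=[8]

VC = [8]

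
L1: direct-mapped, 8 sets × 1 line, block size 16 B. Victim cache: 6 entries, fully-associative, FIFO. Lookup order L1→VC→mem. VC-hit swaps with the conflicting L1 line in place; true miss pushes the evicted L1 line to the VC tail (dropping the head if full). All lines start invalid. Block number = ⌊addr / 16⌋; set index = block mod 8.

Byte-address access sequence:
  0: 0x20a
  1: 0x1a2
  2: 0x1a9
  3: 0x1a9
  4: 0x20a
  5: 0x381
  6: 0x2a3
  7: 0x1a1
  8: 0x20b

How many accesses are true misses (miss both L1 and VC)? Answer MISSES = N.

MISSES = 4

#0 0x20a→b32/s0 MISS; vc=[]
#1 0x1a2→b26/s2 MISS; vc=[]
#2 0x1a9→b26/s2 L1-HIT; vc=[]
#3 0x1a9→b26/s2 L1-HIT; vc=[]
#4 0x20a→b32/s0 L1-HIT; vc=[]
#5 0x381→b56/s0 MISS; vc=[32]
#6 0x2a3→b42/s2 MISS; vc=[32,26]
#7 0x1a1→b26/s2 VC-HIT; vc=[32,42]
#8 0x20b→b32/s0 VC-HIT; vc=[56,42]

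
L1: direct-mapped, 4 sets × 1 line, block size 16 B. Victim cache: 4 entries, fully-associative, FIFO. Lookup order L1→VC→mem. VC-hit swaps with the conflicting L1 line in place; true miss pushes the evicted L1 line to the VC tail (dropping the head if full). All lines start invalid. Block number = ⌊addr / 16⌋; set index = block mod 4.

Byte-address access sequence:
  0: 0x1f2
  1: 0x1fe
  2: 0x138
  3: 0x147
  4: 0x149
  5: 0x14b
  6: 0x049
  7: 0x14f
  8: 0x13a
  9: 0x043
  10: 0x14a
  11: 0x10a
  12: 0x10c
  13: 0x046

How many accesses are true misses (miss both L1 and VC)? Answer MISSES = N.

#0 0x1f2→b31/s3 MISS; vc=[]
#1 0x1fe→b31/s3 L1-HIT; vc=[]
#2 0x138→b19/s3 MISS; vc=[31]
#3 0x147→b20/s0 MISS; vc=[31]
#4 0x149→b20/s0 L1-HIT; vc=[31]
#5 0x14b→b20/s0 L1-HIT; vc=[31]
#6 0x49→b4/s0 MISS; vc=[31,20]
#7 0x14f→b20/s0 VC-HIT; vc=[31,4]
#8 0x13a→b19/s3 L1-HIT; vc=[31,4]
#9 0x43→b4/s0 VC-HIT; vc=[31,20]
#10 0x14a→b20/s0 VC-HIT; vc=[31,4]
#11 0x10a→b16/s0 MISS; vc=[31,4,20]
#12 0x10c→b16/s0 L1-HIT; vc=[31,4,20]
#13 0x46→b4/s0 VC-HIT; vc=[31,16,20]

MISSES = 5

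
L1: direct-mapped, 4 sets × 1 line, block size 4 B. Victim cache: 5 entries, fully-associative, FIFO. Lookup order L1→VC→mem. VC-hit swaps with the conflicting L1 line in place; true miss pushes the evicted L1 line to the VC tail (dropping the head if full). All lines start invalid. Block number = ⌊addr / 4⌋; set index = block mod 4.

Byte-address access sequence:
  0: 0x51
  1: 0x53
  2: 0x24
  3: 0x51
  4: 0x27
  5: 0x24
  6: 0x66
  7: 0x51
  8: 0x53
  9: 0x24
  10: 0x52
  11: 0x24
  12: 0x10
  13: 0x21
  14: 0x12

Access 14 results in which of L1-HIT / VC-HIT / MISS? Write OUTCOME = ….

  [0] addr=0x51 blk=20 s=0: MISS | VC []
  [1] addr=0x53 blk=20 s=0: L1-HIT | VC []
  [2] addr=0x24 blk=9 s=1: MISS | VC []
  [3] addr=0x51 blk=20 s=0: L1-HIT | VC []
  [4] addr=0x27 blk=9 s=1: L1-HIT | VC []
  [5] addr=0x24 blk=9 s=1: L1-HIT | VC []
  [6] addr=0x66 blk=25 s=1: MISS | VC [9]
  [7] addr=0x51 blk=20 s=0: L1-HIT | VC [9]
  [8] addr=0x53 blk=20 s=0: L1-HIT | VC [9]
  [9] addr=0x24 blk=9 s=1: VC-HIT | VC [25]
  [10] addr=0x52 blk=20 s=0: L1-HIT | VC [25]
  [11] addr=0x24 blk=9 s=1: L1-HIT | VC [25]
  [12] addr=0x10 blk=4 s=0: MISS | VC [25, 20]
  [13] addr=0x21 blk=8 s=0: MISS | VC [25, 20, 4]
  [14] addr=0x12 blk=4 s=0: VC-HIT | VC [25, 20, 8]

OUTCOME = VC-HIT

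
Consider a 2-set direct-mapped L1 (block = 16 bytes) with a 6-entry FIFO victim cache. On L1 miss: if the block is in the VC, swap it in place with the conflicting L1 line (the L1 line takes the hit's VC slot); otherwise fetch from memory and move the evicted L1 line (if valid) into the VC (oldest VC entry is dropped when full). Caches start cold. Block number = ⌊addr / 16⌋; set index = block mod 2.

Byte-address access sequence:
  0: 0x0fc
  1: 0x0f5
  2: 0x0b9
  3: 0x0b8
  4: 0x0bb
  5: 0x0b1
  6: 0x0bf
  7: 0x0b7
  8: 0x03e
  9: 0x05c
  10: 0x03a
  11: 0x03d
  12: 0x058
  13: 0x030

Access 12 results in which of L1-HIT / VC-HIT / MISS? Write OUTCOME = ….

0: 0xfc (blk 15, set 1) → MISS  vc=[]
1: 0xf5 (blk 15, set 1) → L1-HIT  vc=[]
2: 0xb9 (blk 11, set 1) → MISS  vc=[15]
3: 0xb8 (blk 11, set 1) → L1-HIT  vc=[15]
4: 0xbb (blk 11, set 1) → L1-HIT  vc=[15]
5: 0xb1 (blk 11, set 1) → L1-HIT  vc=[15]
6: 0xbf (blk 11, set 1) → L1-HIT  vc=[15]
7: 0xb7 (blk 11, set 1) → L1-HIT  vc=[15]
8: 0x3e (blk 3, set 1) → MISS  vc=[15, 11]
9: 0x5c (blk 5, set 1) → MISS  vc=[15, 11, 3]
10: 0x3a (blk 3, set 1) → VC-HIT  vc=[15, 11, 5]
11: 0x3d (blk 3, set 1) → L1-HIT  vc=[15, 11, 5]
12: 0x58 (blk 5, set 1) → VC-HIT  vc=[15, 11, 3]
13: 0x30 (blk 3, set 1) → VC-HIT  vc=[15, 11, 5]

OUTCOME = VC-HIT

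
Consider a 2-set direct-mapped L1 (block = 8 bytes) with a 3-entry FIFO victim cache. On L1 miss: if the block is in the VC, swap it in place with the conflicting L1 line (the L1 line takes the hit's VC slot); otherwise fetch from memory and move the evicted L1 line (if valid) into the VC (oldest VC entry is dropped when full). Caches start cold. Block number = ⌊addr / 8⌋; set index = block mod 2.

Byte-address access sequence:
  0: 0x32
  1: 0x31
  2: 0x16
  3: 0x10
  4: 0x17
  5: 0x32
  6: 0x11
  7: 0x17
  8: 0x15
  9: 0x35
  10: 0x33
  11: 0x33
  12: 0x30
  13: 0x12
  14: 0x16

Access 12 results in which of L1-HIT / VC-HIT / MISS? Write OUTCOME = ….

OUTCOME = L1-HIT

0: 0x32 (blk 6, set 0) → MISS  vc=[]
1: 0x31 (blk 6, set 0) → L1-HIT  vc=[]
2: 0x16 (blk 2, set 0) → MISS  vc=[6]
3: 0x10 (blk 2, set 0) → L1-HIT  vc=[6]
4: 0x17 (blk 2, set 0) → L1-HIT  vc=[6]
5: 0x32 (blk 6, set 0) → VC-HIT  vc=[2]
6: 0x11 (blk 2, set 0) → VC-HIT  vc=[6]
7: 0x17 (blk 2, set 0) → L1-HIT  vc=[6]
8: 0x15 (blk 2, set 0) → L1-HIT  vc=[6]
9: 0x35 (blk 6, set 0) → VC-HIT  vc=[2]
10: 0x33 (blk 6, set 0) → L1-HIT  vc=[2]
11: 0x33 (blk 6, set 0) → L1-HIT  vc=[2]
12: 0x30 (blk 6, set 0) → L1-HIT  vc=[2]
13: 0x12 (blk 2, set 0) → VC-HIT  vc=[6]
14: 0x16 (blk 2, set 0) → L1-HIT  vc=[6]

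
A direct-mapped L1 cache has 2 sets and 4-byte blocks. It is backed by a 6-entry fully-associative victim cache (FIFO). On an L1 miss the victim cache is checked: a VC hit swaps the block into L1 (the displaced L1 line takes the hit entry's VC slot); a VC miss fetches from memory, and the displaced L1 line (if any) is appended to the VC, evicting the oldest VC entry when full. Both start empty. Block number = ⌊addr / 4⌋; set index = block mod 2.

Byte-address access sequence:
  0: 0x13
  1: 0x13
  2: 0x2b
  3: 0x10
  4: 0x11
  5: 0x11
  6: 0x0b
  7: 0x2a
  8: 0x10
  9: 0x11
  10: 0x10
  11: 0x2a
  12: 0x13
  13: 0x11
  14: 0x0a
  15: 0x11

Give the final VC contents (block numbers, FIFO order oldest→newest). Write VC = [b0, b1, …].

#0 0x13→b4/s0 MISS; vc=[]
#1 0x13→b4/s0 L1-HIT; vc=[]
#2 0x2b→b10/s0 MISS; vc=[4]
#3 0x10→b4/s0 VC-HIT; vc=[10]
#4 0x11→b4/s0 L1-HIT; vc=[10]
#5 0x11→b4/s0 L1-HIT; vc=[10]
#6 0xb→b2/s0 MISS; vc=[10,4]
#7 0x2a→b10/s0 VC-HIT; vc=[2,4]
#8 0x10→b4/s0 VC-HIT; vc=[2,10]
#9 0x11→b4/s0 L1-HIT; vc=[2,10]
#10 0x10→b4/s0 L1-HIT; vc=[2,10]
#11 0x2a→b10/s0 VC-HIT; vc=[2,4]
#12 0x13→b4/s0 VC-HIT; vc=[2,10]
#13 0x11→b4/s0 L1-HIT; vc=[2,10]
#14 0xa→b2/s0 VC-HIT; vc=[4,10]
#15 0x11→b4/s0 VC-HIT; vc=[2,10]

VC = [2, 10]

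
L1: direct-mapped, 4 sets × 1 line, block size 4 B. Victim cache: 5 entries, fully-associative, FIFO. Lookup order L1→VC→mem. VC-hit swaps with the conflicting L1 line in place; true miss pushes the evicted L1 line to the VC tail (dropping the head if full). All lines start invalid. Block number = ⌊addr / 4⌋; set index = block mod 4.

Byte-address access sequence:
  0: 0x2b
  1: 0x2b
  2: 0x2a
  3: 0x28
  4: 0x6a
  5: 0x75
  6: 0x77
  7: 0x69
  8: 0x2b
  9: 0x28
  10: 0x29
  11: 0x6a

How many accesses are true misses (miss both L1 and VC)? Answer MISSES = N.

#0 0x2b→b10/s2 MISS; vc=[]
#1 0x2b→b10/s2 L1-HIT; vc=[]
#2 0x2a→b10/s2 L1-HIT; vc=[]
#3 0x28→b10/s2 L1-HIT; vc=[]
#4 0x6a→b26/s2 MISS; vc=[10]
#5 0x75→b29/s1 MISS; vc=[10]
#6 0x77→b29/s1 L1-HIT; vc=[10]
#7 0x69→b26/s2 L1-HIT; vc=[10]
#8 0x2b→b10/s2 VC-HIT; vc=[26]
#9 0x28→b10/s2 L1-HIT; vc=[26]
#10 0x29→b10/s2 L1-HIT; vc=[26]
#11 0x6a→b26/s2 VC-HIT; vc=[10]

MISSES = 3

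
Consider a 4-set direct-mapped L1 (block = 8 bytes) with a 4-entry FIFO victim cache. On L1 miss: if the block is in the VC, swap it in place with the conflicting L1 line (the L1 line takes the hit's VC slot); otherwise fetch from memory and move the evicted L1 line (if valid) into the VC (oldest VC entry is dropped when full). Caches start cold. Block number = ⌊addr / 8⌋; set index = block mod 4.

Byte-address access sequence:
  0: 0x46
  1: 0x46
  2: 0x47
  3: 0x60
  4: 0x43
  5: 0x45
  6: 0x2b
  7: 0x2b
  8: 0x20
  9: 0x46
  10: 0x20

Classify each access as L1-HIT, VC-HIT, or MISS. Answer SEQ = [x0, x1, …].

  [0] addr=0x46 blk=8 s=0: MISS | VC []
  [1] addr=0x46 blk=8 s=0: L1-HIT | VC []
  [2] addr=0x47 blk=8 s=0: L1-HIT | VC []
  [3] addr=0x60 blk=12 s=0: MISS | VC [8]
  [4] addr=0x43 blk=8 s=0: VC-HIT | VC [12]
  [5] addr=0x45 blk=8 s=0: L1-HIT | VC [12]
  [6] addr=0x2b blk=5 s=1: MISS | VC [12]
  [7] addr=0x2b blk=5 s=1: L1-HIT | VC [12]
  [8] addr=0x20 blk=4 s=0: MISS | VC [12, 8]
  [9] addr=0x46 blk=8 s=0: VC-HIT | VC [12, 4]
  [10] addr=0x20 blk=4 s=0: VC-HIT | VC [12, 8]

SEQ = [MISS, L1-HIT, L1-HIT, MISS, VC-HIT, L1-HIT, MISS, L1-HIT, MISS, VC-HIT, VC-HIT]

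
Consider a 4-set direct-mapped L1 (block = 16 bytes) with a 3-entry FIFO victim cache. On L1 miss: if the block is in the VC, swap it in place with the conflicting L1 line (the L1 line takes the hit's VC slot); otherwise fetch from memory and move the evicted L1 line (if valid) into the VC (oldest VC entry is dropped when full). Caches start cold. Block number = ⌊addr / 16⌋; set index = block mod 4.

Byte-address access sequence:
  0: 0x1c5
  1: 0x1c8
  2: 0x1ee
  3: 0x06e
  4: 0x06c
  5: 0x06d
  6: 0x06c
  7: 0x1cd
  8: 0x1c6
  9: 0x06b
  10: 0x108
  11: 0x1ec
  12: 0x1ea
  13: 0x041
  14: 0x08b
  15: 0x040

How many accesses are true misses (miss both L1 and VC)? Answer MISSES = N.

MISSES = 6

  [0] addr=0x1c5 blk=28 s=0: MISS | VC []
  [1] addr=0x1c8 blk=28 s=0: L1-HIT | VC []
  [2] addr=0x1ee blk=30 s=2: MISS | VC []
  [3] addr=0x6e blk=6 s=2: MISS | VC [30]
  [4] addr=0x6c blk=6 s=2: L1-HIT | VC [30]
  [5] addr=0x6d blk=6 s=2: L1-HIT | VC [30]
  [6] addr=0x6c blk=6 s=2: L1-HIT | VC [30]
  [7] addr=0x1cd blk=28 s=0: L1-HIT | VC [30]
  [8] addr=0x1c6 blk=28 s=0: L1-HIT | VC [30]
  [9] addr=0x6b blk=6 s=2: L1-HIT | VC [30]
  [10] addr=0x108 blk=16 s=0: MISS | VC [30, 28]
  [11] addr=0x1ec blk=30 s=2: VC-HIT | VC [6, 28]
  [12] addr=0x1ea blk=30 s=2: L1-HIT | VC [6, 28]
  [13] addr=0x41 blk=4 s=0: MISS | VC [6, 28, 16]
  [14] addr=0x8b blk=8 s=0: MISS | VC [28, 16, 4]
  [15] addr=0x40 blk=4 s=0: VC-HIT | VC [28, 16, 8]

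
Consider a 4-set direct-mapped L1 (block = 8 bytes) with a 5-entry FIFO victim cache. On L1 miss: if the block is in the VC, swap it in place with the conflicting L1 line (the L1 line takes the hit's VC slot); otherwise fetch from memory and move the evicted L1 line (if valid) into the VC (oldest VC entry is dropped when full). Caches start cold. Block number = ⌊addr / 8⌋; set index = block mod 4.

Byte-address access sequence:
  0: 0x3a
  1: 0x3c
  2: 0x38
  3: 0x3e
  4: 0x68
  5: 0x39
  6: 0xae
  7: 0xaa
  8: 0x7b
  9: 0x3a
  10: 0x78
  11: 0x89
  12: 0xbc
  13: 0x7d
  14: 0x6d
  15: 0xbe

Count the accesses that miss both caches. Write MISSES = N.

MISSES = 6

#0 0x3a→b7/s3 MISS; vc=[]
#1 0x3c→b7/s3 L1-HIT; vc=[]
#2 0x38→b7/s3 L1-HIT; vc=[]
#3 0x3e→b7/s3 L1-HIT; vc=[]
#4 0x68→b13/s1 MISS; vc=[]
#5 0x39→b7/s3 L1-HIT; vc=[]
#6 0xae→b21/s1 MISS; vc=[13]
#7 0xaa→b21/s1 L1-HIT; vc=[13]
#8 0x7b→b15/s3 MISS; vc=[13,7]
#9 0x3a→b7/s3 VC-HIT; vc=[13,15]
#10 0x78→b15/s3 VC-HIT; vc=[13,7]
#11 0x89→b17/s1 MISS; vc=[13,7,21]
#12 0xbc→b23/s3 MISS; vc=[13,7,21,15]
#13 0x7d→b15/s3 VC-HIT; vc=[13,7,21,23]
#14 0x6d→b13/s1 VC-HIT; vc=[17,7,21,23]
#15 0xbe→b23/s3 VC-HIT; vc=[17,7,21,15]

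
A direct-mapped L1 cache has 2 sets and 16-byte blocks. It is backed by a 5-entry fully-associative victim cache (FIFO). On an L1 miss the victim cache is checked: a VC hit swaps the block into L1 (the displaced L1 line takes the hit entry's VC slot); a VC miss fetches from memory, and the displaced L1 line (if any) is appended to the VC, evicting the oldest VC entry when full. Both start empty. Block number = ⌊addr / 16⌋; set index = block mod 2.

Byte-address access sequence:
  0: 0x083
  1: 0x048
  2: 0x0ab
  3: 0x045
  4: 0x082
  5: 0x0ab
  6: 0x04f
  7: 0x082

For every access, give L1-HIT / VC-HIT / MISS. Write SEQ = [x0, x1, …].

SEQ = [MISS, MISS, MISS, VC-HIT, VC-HIT, VC-HIT, VC-HIT, VC-HIT]

0: 0x83 (blk 8, set 0) → MISS  vc=[]
1: 0x48 (blk 4, set 0) → MISS  vc=[8]
2: 0xab (blk 10, set 0) → MISS  vc=[8, 4]
3: 0x45 (blk 4, set 0) → VC-HIT  vc=[8, 10]
4: 0x82 (blk 8, set 0) → VC-HIT  vc=[4, 10]
5: 0xab (blk 10, set 0) → VC-HIT  vc=[4, 8]
6: 0x4f (blk 4, set 0) → VC-HIT  vc=[10, 8]
7: 0x82 (blk 8, set 0) → VC-HIT  vc=[10, 4]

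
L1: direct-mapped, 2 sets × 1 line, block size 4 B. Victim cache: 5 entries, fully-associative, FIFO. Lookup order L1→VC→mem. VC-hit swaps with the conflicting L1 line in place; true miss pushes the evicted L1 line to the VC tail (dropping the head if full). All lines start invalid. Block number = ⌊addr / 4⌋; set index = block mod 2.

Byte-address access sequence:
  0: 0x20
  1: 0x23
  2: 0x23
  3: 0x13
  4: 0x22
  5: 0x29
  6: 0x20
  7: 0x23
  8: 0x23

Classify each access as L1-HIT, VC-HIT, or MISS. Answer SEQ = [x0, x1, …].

SEQ = [MISS, L1-HIT, L1-HIT, MISS, VC-HIT, MISS, VC-HIT, L1-HIT, L1-HIT]

  [0] addr=0x20 blk=8 s=0: MISS | VC []
  [1] addr=0x23 blk=8 s=0: L1-HIT | VC []
  [2] addr=0x23 blk=8 s=0: L1-HIT | VC []
  [3] addr=0x13 blk=4 s=0: MISS | VC [8]
  [4] addr=0x22 blk=8 s=0: VC-HIT | VC [4]
  [5] addr=0x29 blk=10 s=0: MISS | VC [4, 8]
  [6] addr=0x20 blk=8 s=0: VC-HIT | VC [4, 10]
  [7] addr=0x23 blk=8 s=0: L1-HIT | VC [4, 10]
  [8] addr=0x23 blk=8 s=0: L1-HIT | VC [4, 10]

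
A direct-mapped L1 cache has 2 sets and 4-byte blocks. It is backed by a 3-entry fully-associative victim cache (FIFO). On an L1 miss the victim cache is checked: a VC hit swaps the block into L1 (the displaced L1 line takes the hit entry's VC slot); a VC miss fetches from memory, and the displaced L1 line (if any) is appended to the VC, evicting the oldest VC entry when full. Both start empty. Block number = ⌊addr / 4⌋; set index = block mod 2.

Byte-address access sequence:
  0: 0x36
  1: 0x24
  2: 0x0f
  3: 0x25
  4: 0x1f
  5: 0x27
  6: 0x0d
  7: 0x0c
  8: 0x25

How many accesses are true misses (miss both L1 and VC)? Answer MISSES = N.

0: 0x36 (blk 13, set 1) → MISS  vc=[]
1: 0x24 (blk 9, set 1) → MISS  vc=[13]
2: 0xf (blk 3, set 1) → MISS  vc=[13, 9]
3: 0x25 (blk 9, set 1) → VC-HIT  vc=[13, 3]
4: 0x1f (blk 7, set 1) → MISS  vc=[13, 3, 9]
5: 0x27 (blk 9, set 1) → VC-HIT  vc=[13, 3, 7]
6: 0xd (blk 3, set 1) → VC-HIT  vc=[13, 9, 7]
7: 0xc (blk 3, set 1) → L1-HIT  vc=[13, 9, 7]
8: 0x25 (blk 9, set 1) → VC-HIT  vc=[13, 3, 7]

MISSES = 4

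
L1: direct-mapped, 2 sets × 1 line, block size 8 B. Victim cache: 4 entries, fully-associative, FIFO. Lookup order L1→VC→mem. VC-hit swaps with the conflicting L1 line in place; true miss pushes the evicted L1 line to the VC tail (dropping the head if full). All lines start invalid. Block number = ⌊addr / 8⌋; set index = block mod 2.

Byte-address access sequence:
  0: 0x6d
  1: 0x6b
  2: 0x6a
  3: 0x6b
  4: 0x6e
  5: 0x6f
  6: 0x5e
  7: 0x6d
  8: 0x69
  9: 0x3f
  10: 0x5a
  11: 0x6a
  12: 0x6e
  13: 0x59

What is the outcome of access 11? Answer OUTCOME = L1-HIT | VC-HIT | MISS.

OUTCOME = VC-HIT

#0 0x6d→b13/s1 MISS; vc=[]
#1 0x6b→b13/s1 L1-HIT; vc=[]
#2 0x6a→b13/s1 L1-HIT; vc=[]
#3 0x6b→b13/s1 L1-HIT; vc=[]
#4 0x6e→b13/s1 L1-HIT; vc=[]
#5 0x6f→b13/s1 L1-HIT; vc=[]
#6 0x5e→b11/s1 MISS; vc=[13]
#7 0x6d→b13/s1 VC-HIT; vc=[11]
#8 0x69→b13/s1 L1-HIT; vc=[11]
#9 0x3f→b7/s1 MISS; vc=[11,13]
#10 0x5a→b11/s1 VC-HIT; vc=[7,13]
#11 0x6a→b13/s1 VC-HIT; vc=[7,11]
#12 0x6e→b13/s1 L1-HIT; vc=[7,11]
#13 0x59→b11/s1 VC-HIT; vc=[7,13]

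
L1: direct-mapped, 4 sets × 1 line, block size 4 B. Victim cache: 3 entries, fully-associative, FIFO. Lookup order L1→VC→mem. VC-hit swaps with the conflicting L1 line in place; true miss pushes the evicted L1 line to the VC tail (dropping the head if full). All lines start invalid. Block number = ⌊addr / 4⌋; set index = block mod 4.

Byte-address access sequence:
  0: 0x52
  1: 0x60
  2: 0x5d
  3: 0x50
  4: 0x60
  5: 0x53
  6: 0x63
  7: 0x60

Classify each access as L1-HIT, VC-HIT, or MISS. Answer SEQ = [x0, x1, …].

SEQ = [MISS, MISS, MISS, VC-HIT, VC-HIT, VC-HIT, VC-HIT, L1-HIT]

0: 0x52 (blk 20, set 0) → MISS  vc=[]
1: 0x60 (blk 24, set 0) → MISS  vc=[20]
2: 0x5d (blk 23, set 3) → MISS  vc=[20]
3: 0x50 (blk 20, set 0) → VC-HIT  vc=[24]
4: 0x60 (blk 24, set 0) → VC-HIT  vc=[20]
5: 0x53 (blk 20, set 0) → VC-HIT  vc=[24]
6: 0x63 (blk 24, set 0) → VC-HIT  vc=[20]
7: 0x60 (blk 24, set 0) → L1-HIT  vc=[20]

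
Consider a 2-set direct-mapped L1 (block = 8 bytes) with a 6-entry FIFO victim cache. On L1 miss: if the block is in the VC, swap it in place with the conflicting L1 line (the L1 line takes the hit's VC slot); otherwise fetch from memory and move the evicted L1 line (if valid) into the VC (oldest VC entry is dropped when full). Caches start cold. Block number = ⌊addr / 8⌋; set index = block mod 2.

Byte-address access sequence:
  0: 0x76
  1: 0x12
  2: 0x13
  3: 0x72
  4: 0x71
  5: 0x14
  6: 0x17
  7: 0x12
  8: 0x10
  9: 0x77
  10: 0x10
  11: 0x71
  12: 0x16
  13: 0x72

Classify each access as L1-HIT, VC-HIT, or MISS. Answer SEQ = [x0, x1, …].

0: 0x76 (blk 14, set 0) → MISS  vc=[]
1: 0x12 (blk 2, set 0) → MISS  vc=[14]
2: 0x13 (blk 2, set 0) → L1-HIT  vc=[14]
3: 0x72 (blk 14, set 0) → VC-HIT  vc=[2]
4: 0x71 (blk 14, set 0) → L1-HIT  vc=[2]
5: 0x14 (blk 2, set 0) → VC-HIT  vc=[14]
6: 0x17 (blk 2, set 0) → L1-HIT  vc=[14]
7: 0x12 (blk 2, set 0) → L1-HIT  vc=[14]
8: 0x10 (blk 2, set 0) → L1-HIT  vc=[14]
9: 0x77 (blk 14, set 0) → VC-HIT  vc=[2]
10: 0x10 (blk 2, set 0) → VC-HIT  vc=[14]
11: 0x71 (blk 14, set 0) → VC-HIT  vc=[2]
12: 0x16 (blk 2, set 0) → VC-HIT  vc=[14]
13: 0x72 (blk 14, set 0) → VC-HIT  vc=[2]

SEQ = [MISS, MISS, L1-HIT, VC-HIT, L1-HIT, VC-HIT, L1-HIT, L1-HIT, L1-HIT, VC-HIT, VC-HIT, VC-HIT, VC-HIT, VC-HIT]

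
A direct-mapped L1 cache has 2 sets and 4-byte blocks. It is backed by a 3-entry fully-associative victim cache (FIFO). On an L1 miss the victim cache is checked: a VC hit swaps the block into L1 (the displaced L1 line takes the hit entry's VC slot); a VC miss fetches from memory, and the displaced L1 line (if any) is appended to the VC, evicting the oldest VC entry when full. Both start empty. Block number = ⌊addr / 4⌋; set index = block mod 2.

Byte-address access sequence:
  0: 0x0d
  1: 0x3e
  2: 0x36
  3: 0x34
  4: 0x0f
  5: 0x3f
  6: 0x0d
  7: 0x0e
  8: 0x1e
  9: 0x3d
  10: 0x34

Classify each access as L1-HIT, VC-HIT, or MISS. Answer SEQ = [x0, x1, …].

SEQ = [MISS, MISS, MISS, L1-HIT, VC-HIT, VC-HIT, VC-HIT, L1-HIT, MISS, VC-HIT, VC-HIT]

#0 0xd→b3/s1 MISS; vc=[]
#1 0x3e→b15/s1 MISS; vc=[3]
#2 0x36→b13/s1 MISS; vc=[3,15]
#3 0x34→b13/s1 L1-HIT; vc=[3,15]
#4 0xf→b3/s1 VC-HIT; vc=[13,15]
#5 0x3f→b15/s1 VC-HIT; vc=[13,3]
#6 0xd→b3/s1 VC-HIT; vc=[13,15]
#7 0xe→b3/s1 L1-HIT; vc=[13,15]
#8 0x1e→b7/s1 MISS; vc=[13,15,3]
#9 0x3d→b15/s1 VC-HIT; vc=[13,7,3]
#10 0x34→b13/s1 VC-HIT; vc=[15,7,3]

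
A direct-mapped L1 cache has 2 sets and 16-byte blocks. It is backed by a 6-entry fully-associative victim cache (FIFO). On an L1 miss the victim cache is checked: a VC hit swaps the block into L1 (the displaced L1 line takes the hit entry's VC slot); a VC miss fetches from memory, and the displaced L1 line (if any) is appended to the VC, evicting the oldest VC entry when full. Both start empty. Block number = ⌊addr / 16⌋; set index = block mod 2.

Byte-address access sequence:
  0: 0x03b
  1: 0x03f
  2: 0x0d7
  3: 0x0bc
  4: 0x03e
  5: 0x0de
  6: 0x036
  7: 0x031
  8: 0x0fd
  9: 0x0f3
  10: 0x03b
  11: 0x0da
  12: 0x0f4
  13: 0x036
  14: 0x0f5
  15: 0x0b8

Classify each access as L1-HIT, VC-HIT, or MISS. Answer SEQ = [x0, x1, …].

SEQ = [MISS, L1-HIT, MISS, MISS, VC-HIT, VC-HIT, VC-HIT, L1-HIT, MISS, L1-HIT, VC-HIT, VC-HIT, VC-HIT, VC-HIT, VC-HIT, VC-HIT]

0: 0x3b (blk 3, set 1) → MISS  vc=[]
1: 0x3f (blk 3, set 1) → L1-HIT  vc=[]
2: 0xd7 (blk 13, set 1) → MISS  vc=[3]
3: 0xbc (blk 11, set 1) → MISS  vc=[3, 13]
4: 0x3e (blk 3, set 1) → VC-HIT  vc=[11, 13]
5: 0xde (blk 13, set 1) → VC-HIT  vc=[11, 3]
6: 0x36 (blk 3, set 1) → VC-HIT  vc=[11, 13]
7: 0x31 (blk 3, set 1) → L1-HIT  vc=[11, 13]
8: 0xfd (blk 15, set 1) → MISS  vc=[11, 13, 3]
9: 0xf3 (blk 15, set 1) → L1-HIT  vc=[11, 13, 3]
10: 0x3b (blk 3, set 1) → VC-HIT  vc=[11, 13, 15]
11: 0xda (blk 13, set 1) → VC-HIT  vc=[11, 3, 15]
12: 0xf4 (blk 15, set 1) → VC-HIT  vc=[11, 3, 13]
13: 0x36 (blk 3, set 1) → VC-HIT  vc=[11, 15, 13]
14: 0xf5 (blk 15, set 1) → VC-HIT  vc=[11, 3, 13]
15: 0xb8 (blk 11, set 1) → VC-HIT  vc=[15, 3, 13]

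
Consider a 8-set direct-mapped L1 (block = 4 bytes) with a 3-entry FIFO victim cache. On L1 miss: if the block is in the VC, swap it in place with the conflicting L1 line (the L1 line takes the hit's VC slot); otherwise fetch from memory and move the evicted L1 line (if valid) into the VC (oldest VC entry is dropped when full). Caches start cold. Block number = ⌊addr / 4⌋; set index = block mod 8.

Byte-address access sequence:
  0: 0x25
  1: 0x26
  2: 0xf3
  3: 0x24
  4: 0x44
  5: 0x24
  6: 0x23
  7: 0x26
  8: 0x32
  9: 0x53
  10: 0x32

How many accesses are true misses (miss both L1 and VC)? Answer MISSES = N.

  [0] addr=0x25 blk=9 s=1: MISS | VC []
  [1] addr=0x26 blk=9 s=1: L1-HIT | VC []
  [2] addr=0xf3 blk=60 s=4: MISS | VC []
  [3] addr=0x24 blk=9 s=1: L1-HIT | VC []
  [4] addr=0x44 blk=17 s=1: MISS | VC [9]
  [5] addr=0x24 blk=9 s=1: VC-HIT | VC [17]
  [6] addr=0x23 blk=8 s=0: MISS | VC [17]
  [7] addr=0x26 blk=9 s=1: L1-HIT | VC [17]
  [8] addr=0x32 blk=12 s=4: MISS | VC [17, 60]
  [9] addr=0x53 blk=20 s=4: MISS | VC [17, 60, 12]
  [10] addr=0x32 blk=12 s=4: VC-HIT | VC [17, 60, 20]

MISSES = 6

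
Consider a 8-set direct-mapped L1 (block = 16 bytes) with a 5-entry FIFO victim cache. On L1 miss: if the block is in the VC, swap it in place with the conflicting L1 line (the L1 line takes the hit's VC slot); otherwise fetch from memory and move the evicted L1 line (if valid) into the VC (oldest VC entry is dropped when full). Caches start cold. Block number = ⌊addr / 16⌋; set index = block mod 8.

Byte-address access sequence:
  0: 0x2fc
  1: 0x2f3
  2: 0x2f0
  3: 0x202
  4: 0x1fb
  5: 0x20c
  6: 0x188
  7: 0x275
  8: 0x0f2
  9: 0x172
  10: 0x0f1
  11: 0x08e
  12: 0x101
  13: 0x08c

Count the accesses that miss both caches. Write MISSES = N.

MISSES = 9

0: 0x2fc (blk 47, set 7) → MISS  vc=[]
1: 0x2f3 (blk 47, set 7) → L1-HIT  vc=[]
2: 0x2f0 (blk 47, set 7) → L1-HIT  vc=[]
3: 0x202 (blk 32, set 0) → MISS  vc=[]
4: 0x1fb (blk 31, set 7) → MISS  vc=[47]
5: 0x20c (blk 32, set 0) → L1-HIT  vc=[47]
6: 0x188 (blk 24, set 0) → MISS  vc=[47, 32]
7: 0x275 (blk 39, set 7) → MISS  vc=[47, 32, 31]
8: 0xf2 (blk 15, set 7) → MISS  vc=[47, 32, 31, 39]
9: 0x172 (blk 23, set 7) → MISS  vc=[47, 32, 31, 39, 15]
10: 0xf1 (blk 15, set 7) → VC-HIT  vc=[47, 32, 31, 39, 23]
11: 0x8e (blk 8, set 0) → MISS  vc=[32, 31, 39, 23, 24]
12: 0x101 (blk 16, set 0) → MISS  vc=[31, 39, 23, 24, 8]
13: 0x8c (blk 8, set 0) → VC-HIT  vc=[31, 39, 23, 24, 16]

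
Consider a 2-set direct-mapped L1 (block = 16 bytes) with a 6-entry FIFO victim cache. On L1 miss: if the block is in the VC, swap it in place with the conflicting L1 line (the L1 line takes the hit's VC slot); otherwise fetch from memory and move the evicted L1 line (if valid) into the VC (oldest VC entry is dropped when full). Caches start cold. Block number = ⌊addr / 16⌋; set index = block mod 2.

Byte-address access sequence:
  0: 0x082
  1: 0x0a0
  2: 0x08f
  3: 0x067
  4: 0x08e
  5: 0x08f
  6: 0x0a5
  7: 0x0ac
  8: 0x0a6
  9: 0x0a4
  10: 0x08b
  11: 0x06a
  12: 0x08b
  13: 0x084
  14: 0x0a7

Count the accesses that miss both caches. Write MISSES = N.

#0 0x82→b8/s0 MISS; vc=[]
#1 0xa0→b10/s0 MISS; vc=[8]
#2 0x8f→b8/s0 VC-HIT; vc=[10]
#3 0x67→b6/s0 MISS; vc=[10,8]
#4 0x8e→b8/s0 VC-HIT; vc=[10,6]
#5 0x8f→b8/s0 L1-HIT; vc=[10,6]
#6 0xa5→b10/s0 VC-HIT; vc=[8,6]
#7 0xac→b10/s0 L1-HIT; vc=[8,6]
#8 0xa6→b10/s0 L1-HIT; vc=[8,6]
#9 0xa4→b10/s0 L1-HIT; vc=[8,6]
#10 0x8b→b8/s0 VC-HIT; vc=[10,6]
#11 0x6a→b6/s0 VC-HIT; vc=[10,8]
#12 0x8b→b8/s0 VC-HIT; vc=[10,6]
#13 0x84→b8/s0 L1-HIT; vc=[10,6]
#14 0xa7→b10/s0 VC-HIT; vc=[8,6]

MISSES = 3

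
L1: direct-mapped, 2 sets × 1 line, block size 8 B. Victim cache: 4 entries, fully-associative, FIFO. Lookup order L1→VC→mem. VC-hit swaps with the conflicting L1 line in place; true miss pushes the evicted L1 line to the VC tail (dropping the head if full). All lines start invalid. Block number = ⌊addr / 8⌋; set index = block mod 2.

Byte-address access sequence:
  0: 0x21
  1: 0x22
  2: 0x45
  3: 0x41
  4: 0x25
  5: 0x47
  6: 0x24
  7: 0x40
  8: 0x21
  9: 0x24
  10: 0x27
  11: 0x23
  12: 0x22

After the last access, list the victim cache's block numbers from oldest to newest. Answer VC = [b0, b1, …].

VC = [8]

0: 0x21 (blk 4, set 0) → MISS  vc=[]
1: 0x22 (blk 4, set 0) → L1-HIT  vc=[]
2: 0x45 (blk 8, set 0) → MISS  vc=[4]
3: 0x41 (blk 8, set 0) → L1-HIT  vc=[4]
4: 0x25 (blk 4, set 0) → VC-HIT  vc=[8]
5: 0x47 (blk 8, set 0) → VC-HIT  vc=[4]
6: 0x24 (blk 4, set 0) → VC-HIT  vc=[8]
7: 0x40 (blk 8, set 0) → VC-HIT  vc=[4]
8: 0x21 (blk 4, set 0) → VC-HIT  vc=[8]
9: 0x24 (blk 4, set 0) → L1-HIT  vc=[8]
10: 0x27 (blk 4, set 0) → L1-HIT  vc=[8]
11: 0x23 (blk 4, set 0) → L1-HIT  vc=[8]
12: 0x22 (blk 4, set 0) → L1-HIT  vc=[8]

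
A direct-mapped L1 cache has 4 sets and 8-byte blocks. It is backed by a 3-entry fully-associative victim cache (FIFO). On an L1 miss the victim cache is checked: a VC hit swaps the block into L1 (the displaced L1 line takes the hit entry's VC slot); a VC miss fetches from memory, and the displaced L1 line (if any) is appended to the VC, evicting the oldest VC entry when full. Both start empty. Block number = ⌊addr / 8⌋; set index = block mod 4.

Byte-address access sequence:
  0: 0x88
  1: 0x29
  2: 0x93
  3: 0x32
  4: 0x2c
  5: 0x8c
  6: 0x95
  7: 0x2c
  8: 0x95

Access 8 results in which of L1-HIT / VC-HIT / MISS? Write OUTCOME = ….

#0 0x88→b17/s1 MISS; vc=[]
#1 0x29→b5/s1 MISS; vc=[17]
#2 0x93→b18/s2 MISS; vc=[17]
#3 0x32→b6/s2 MISS; vc=[17,18]
#4 0x2c→b5/s1 L1-HIT; vc=[17,18]
#5 0x8c→b17/s1 VC-HIT; vc=[5,18]
#6 0x95→b18/s2 VC-HIT; vc=[5,6]
#7 0x2c→b5/s1 VC-HIT; vc=[17,6]
#8 0x95→b18/s2 L1-HIT; vc=[17,6]

OUTCOME = L1-HIT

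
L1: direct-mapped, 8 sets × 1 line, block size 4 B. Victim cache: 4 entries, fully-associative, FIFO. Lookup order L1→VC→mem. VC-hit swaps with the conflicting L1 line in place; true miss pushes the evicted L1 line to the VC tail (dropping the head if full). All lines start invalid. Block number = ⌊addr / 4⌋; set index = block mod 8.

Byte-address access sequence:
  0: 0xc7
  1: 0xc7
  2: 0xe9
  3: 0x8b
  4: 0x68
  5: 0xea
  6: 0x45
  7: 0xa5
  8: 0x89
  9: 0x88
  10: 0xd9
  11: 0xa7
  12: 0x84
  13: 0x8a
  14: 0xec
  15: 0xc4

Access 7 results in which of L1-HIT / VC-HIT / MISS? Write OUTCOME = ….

OUTCOME = MISS

#0 0xc7→b49/s1 MISS; vc=[]
#1 0xc7→b49/s1 L1-HIT; vc=[]
#2 0xe9→b58/s2 MISS; vc=[]
#3 0x8b→b34/s2 MISS; vc=[58]
#4 0x68→b26/s2 MISS; vc=[58,34]
#5 0xea→b58/s2 VC-HIT; vc=[26,34]
#6 0x45→b17/s1 MISS; vc=[26,34,49]
#7 0xa5→b41/s1 MISS; vc=[26,34,49,17]
#8 0x89→b34/s2 VC-HIT; vc=[26,58,49,17]
#9 0x88→b34/s2 L1-HIT; vc=[26,58,49,17]
#10 0xd9→b54/s6 MISS; vc=[26,58,49,17]
#11 0xa7→b41/s1 L1-HIT; vc=[26,58,49,17]
#12 0x84→b33/s1 MISS; vc=[58,49,17,41]
#13 0x8a→b34/s2 L1-HIT; vc=[58,49,17,41]
#14 0xec→b59/s3 MISS; vc=[58,49,17,41]
#15 0xc4→b49/s1 VC-HIT; vc=[58,33,17,41]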